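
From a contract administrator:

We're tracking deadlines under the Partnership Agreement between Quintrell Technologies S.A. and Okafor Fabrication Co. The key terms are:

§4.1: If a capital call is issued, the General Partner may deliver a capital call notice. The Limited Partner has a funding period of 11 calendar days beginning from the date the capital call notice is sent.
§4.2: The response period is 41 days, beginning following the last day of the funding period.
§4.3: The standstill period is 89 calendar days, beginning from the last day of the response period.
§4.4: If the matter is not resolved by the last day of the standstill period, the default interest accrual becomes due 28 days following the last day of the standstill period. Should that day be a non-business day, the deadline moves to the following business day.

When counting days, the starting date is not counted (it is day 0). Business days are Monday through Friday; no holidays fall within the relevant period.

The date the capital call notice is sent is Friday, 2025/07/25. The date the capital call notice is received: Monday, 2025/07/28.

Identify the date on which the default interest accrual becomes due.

The last day of the funding period: 11 calendar days after 2025/07/25 is 2025/08/05.
The last day of the response period: 41 calendar days after 2025/08/05 is 2025/09/15.
The last day of the standstill period: 2025/09/15 + 89 days = 2025/12/13.
The date on which the default interest accrual becomes due: 28 calendar days after 2025/12/13 is 2026/01/10. That falls on a Saturday, so it rolls to the next business day, Monday, 2026/01/12.

2026/01/12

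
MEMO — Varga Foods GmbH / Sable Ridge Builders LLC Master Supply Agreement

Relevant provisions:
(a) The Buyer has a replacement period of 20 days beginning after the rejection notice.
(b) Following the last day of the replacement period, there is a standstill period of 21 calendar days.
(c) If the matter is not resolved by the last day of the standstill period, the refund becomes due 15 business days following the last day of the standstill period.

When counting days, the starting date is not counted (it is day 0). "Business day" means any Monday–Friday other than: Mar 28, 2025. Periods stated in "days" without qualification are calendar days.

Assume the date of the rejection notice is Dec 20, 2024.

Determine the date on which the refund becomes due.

Adding 20 calendar days to Dec 20, 2024 gives Jan 9, 2025, which is the last day of the replacement period.
The last day of the standstill period: 21 calendar days after Jan 9, 2025 is Jan 30, 2025.
The date on which the refund becomes due: 15 business days after Thursday, Jan 30, 2025, skipping weekends — Jan 31, Feb 3, Feb 4, Feb 5, …, Feb 18, Feb 19, Feb 20 — lands on Thursday, Feb 20, 2025.

Feb 20, 2025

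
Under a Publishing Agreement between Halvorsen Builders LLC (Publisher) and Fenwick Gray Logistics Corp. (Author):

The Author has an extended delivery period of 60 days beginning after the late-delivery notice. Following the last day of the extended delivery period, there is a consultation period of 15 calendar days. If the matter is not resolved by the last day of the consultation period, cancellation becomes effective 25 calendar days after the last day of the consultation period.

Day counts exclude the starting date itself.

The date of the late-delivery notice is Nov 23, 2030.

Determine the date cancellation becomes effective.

The last day of the extended delivery period: Nov 23, 2030 + 60 days = Jan 22, 2031.
The last day of the consultation period: 15 calendar days after Jan 22, 2031 is Feb 6, 2031.
The date cancellation becomes effective: 25 calendar days after Feb 6, 2031 is Mar 3, 2031.

Mar 3, 2031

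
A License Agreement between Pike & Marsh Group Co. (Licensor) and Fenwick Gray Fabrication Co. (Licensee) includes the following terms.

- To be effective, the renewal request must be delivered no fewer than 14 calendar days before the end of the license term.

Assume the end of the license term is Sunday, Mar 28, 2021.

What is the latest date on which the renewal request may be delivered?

Mar 14, 2021

Mar 28, 2021 minus 14 days is Mar 14, 2021.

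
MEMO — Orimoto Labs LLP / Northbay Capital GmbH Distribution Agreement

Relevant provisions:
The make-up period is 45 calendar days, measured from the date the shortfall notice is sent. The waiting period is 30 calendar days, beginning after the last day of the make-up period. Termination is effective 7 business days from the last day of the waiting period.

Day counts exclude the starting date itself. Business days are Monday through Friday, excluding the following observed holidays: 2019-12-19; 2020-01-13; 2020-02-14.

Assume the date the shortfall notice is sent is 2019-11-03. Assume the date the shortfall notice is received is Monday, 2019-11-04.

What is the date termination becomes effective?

Adding 45 calendar days to 2019-11-03 gives 2019-12-18, which is the last day of the make-up period.
The last day of the waiting period: 2019-12-18 + 30 days = 2020-01-17.
From Friday, 2020-01-17, 7 business days (Jan 20, Jan 21, Jan 22, Jan 23, Jan 24, Jan 27, Jan 28, skipping weekends) brings us to Tuesday, 2020-01-28, which is the date termination becomes effective.

2020-01-28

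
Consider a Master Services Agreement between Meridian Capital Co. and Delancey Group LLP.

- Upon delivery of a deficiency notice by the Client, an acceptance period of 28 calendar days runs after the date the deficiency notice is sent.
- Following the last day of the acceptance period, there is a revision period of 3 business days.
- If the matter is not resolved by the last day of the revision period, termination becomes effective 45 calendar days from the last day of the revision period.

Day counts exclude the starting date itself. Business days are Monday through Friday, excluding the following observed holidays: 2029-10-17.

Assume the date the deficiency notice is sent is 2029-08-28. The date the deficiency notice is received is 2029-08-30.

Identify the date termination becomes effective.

Adding 28 calendar days to 2029-08-28 gives 2029-09-25, which is the last day of the acceptance period.
The last day of the revision period: counting 3 business days from Tuesday, 2029-09-25 (Sep 26, Sep 27, Sep 28, skipping weekends) reaches Friday, 2029-09-28.
The date termination becomes effective: 45 calendar days after 2029-09-28 is 2029-11-12.

2029-11-12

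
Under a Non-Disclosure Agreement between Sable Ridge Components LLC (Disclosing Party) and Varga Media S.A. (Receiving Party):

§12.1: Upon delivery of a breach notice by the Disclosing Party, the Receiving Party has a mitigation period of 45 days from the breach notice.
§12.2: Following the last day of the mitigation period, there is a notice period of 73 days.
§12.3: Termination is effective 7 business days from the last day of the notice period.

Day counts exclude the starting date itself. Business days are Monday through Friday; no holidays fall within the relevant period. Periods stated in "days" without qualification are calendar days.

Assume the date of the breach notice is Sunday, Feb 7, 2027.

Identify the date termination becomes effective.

Jun 15, 2027

The last day of the mitigation period: 45 calendar days after Feb 7, 2027 is Mar 24, 2027.
Adding 73 calendar days to Mar 24, 2027 gives Jun 5, 2027, which is the last day of the notice period.
The date termination becomes effective: 7 business days after Saturday, Jun 5, 2027, skipping weekends — Jun 7, Jun 8, Jun 9, Jun 10, Jun 11, Jun 14, Jun 15 — lands on Tuesday, Jun 15, 2027.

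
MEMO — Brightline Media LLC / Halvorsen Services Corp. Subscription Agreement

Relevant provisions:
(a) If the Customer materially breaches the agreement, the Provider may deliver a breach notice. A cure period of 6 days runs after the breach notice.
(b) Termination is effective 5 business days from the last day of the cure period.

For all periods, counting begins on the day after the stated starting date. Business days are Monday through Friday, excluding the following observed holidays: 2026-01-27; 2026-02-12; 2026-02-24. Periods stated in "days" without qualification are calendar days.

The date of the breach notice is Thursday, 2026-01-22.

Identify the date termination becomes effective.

2026-02-04

The last day of the cure period: 2026-01-22 + 6 days = 2026-01-28.
The date termination becomes effective: counting 5 business days from Wednesday, 2026-01-28 (Jan 29, Jan 30, Feb 2, Feb 3, Feb 4, skipping weekends) reaches Wednesday, 2026-02-04.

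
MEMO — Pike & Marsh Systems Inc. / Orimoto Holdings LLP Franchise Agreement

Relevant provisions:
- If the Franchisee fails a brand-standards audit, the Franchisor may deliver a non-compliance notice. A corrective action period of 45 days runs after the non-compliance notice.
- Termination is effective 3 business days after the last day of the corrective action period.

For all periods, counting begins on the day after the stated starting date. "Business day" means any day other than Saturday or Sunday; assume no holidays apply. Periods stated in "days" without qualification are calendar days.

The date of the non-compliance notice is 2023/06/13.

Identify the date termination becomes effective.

2023/08/02

Adding 45 calendar days to 2023/06/13 gives 2023/07/28, which is the last day of the corrective action period.
The date termination becomes effective: counting 3 business days from Friday, 2023/07/28 (Jul 31, Aug 1, Aug 2, skipping weekends) reaches Wednesday, 2023/08/02.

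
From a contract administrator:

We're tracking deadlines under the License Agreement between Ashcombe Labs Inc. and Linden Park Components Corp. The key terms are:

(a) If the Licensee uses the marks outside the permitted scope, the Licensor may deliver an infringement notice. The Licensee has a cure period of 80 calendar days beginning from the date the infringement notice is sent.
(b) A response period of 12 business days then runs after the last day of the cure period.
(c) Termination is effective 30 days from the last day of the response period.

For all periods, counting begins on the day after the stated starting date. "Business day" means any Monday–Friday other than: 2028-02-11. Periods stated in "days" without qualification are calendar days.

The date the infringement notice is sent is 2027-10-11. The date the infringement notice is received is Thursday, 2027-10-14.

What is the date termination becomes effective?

2028-02-16

Adding 80 calendar days to 2027-10-11 gives 2027-12-30, which is the last day of the cure period.
The last day of the response period: counting 12 business days from Thursday, 2027-12-30 (Dec 31, Jan 3, Jan 4, Jan 5, …, Jan 13, Jan 14, Jan 17, skipping weekends) reaches Monday, 2028-01-17.
The date termination becomes effective: 30 calendar days after 2028-01-17 is 2028-02-16.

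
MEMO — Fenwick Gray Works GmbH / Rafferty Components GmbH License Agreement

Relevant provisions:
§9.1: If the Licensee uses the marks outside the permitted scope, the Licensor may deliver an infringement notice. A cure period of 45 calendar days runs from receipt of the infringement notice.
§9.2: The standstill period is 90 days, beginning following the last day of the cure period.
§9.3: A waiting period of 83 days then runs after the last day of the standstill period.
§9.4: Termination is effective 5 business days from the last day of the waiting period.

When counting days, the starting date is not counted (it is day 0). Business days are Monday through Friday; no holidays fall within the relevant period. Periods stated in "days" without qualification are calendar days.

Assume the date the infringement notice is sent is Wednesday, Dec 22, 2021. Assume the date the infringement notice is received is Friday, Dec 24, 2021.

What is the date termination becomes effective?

The last day of the cure period: 45 calendar days after Dec 24, 2021 is Feb 7, 2022.
The last day of the standstill period: Feb 7, 2022 + 90 days = May 8, 2022.
The last day of the waiting period: May 8, 2022 + 83 days = Jul 30, 2022.
The date termination becomes effective: 5 business days after Saturday, Jul 30, 2022, skipping weekends — Aug 1, Aug 2, Aug 3, Aug 4, Aug 5 — lands on Friday, Aug 5, 2022.

Aug 5, 2022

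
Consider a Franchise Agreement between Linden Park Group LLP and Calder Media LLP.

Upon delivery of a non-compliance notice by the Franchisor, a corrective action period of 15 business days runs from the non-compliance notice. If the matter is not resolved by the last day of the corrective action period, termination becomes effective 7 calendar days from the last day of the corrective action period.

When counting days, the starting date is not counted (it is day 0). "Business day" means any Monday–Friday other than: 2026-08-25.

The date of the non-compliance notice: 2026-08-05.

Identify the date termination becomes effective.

From Wednesday, 2026-08-05, 15 business days (Aug 6, Aug 7, Aug 10, Aug 11, …, Aug 24, Aug 26, Aug 27, skipping weekends and the listed holiday on Aug 25) brings us to Thursday, 2026-08-27, which is the last day of the corrective action period.
The date termination becomes effective: 7 calendar days after 2026-08-27 is 2026-09-03.

2026-09-03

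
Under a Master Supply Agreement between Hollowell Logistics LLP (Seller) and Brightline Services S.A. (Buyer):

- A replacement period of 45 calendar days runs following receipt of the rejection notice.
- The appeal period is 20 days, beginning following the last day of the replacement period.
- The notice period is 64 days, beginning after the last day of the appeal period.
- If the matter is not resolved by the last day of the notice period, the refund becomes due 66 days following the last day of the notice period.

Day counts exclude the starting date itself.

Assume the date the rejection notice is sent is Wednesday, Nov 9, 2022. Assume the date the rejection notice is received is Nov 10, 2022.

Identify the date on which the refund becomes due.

May 24, 2023

The last day of the replacement period: Nov 10, 2022 + 45 days = Dec 25, 2022.
The last day of the appeal period: 20 calendar days after Dec 25, 2022 is Jan 14, 2023.
The last day of the notice period: 64 calendar days after Jan 14, 2023 is Mar 19, 2023.
The date on which the refund becomes due: 66 calendar days after Mar 19, 2023 is May 24, 2023.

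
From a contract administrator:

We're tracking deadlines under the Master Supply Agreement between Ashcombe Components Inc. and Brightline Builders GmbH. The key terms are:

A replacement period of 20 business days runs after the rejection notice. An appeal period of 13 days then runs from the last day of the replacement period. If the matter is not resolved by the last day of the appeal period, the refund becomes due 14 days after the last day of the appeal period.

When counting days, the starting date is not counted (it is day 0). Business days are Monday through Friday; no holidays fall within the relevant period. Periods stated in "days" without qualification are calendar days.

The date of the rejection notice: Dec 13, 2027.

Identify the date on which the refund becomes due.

The last day of the replacement period: 20 business days after Monday, Dec 13, 2027, skipping weekends — Dec 14, Dec 15, Dec 16, Dec 17, …, Jan 6, Jan 7, Jan 10 — lands on Monday, Jan 10, 2028.
The last day of the appeal period: Jan 10, 2028 + 13 days = Jan 23, 2028.
The date on which the refund becomes due: Jan 23, 2028 + 14 days = Feb 6, 2028.

Feb 6, 2028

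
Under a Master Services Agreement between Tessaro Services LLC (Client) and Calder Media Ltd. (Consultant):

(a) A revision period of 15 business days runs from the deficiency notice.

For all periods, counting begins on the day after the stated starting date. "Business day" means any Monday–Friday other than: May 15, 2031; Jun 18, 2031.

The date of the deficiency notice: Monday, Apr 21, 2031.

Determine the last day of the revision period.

The last day of the revision period: 15 business days after Monday, Apr 21, 2031, skipping weekends — Apr 22, Apr 23, Apr 24, Apr 25, …, May 8, May 9, May 12 — lands on Monday, May 12, 2031.

May 12, 2031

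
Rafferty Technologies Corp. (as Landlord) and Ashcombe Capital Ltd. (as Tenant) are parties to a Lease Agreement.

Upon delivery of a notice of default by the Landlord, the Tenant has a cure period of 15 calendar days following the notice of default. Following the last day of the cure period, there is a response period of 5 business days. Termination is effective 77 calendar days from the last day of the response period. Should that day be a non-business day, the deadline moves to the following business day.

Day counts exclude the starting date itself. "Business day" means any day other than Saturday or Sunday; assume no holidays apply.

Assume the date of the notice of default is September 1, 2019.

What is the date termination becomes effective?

The last day of the cure period: 15 calendar days after September 1, 2019 is September 16, 2019.
From Monday, September 16, 2019, 5 business days (Sep 17, Sep 18, Sep 19, Sep 20, Sep 23, skipping weekends) brings us to Monday, September 23, 2019, which is the last day of the response period.
The date termination becomes effective: September 23, 2019 + 77 days = December 9, 2019. December 9, 2019 is a Monday, so no roll-forward applies.

December 9, 2019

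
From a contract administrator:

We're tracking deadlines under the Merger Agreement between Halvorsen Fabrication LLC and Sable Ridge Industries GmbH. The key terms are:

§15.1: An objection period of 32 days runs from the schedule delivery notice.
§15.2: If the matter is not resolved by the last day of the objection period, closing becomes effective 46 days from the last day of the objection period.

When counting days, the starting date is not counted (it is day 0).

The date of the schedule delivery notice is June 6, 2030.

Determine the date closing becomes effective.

August 23, 2030

Adding 32 calendar days to June 6, 2030 gives July 8, 2030, which is the last day of the objection period.
The date closing becomes effective: 46 calendar days after July 8, 2030 is August 23, 2030.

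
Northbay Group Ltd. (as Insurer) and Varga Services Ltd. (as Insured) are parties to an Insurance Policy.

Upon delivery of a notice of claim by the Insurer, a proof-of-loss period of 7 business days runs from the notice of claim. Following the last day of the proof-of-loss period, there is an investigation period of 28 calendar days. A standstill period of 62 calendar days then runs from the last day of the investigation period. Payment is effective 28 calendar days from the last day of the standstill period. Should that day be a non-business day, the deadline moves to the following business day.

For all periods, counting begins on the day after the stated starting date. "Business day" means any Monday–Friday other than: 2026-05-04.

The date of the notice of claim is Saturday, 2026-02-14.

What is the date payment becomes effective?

The last day of the proof-of-loss period: counting 7 business days from Saturday, 2026-02-14 (Feb 16, Feb 17, Feb 18, Feb 19, Feb 20, Feb 23, Feb 24, skipping weekends) reaches Tuesday, 2026-02-24.
The last day of the investigation period: 2026-02-24 + 28 days = 2026-03-24.
Adding 62 calendar days to 2026-03-24 gives 2026-05-25, which is the last day of the standstill period.
Adding 28 calendar days to 2026-05-25 gives 2026-06-22, which is the date payment becomes effective. 2026-06-22 is a Monday and is not a listed holiday, so no roll-forward applies.

2026-06-22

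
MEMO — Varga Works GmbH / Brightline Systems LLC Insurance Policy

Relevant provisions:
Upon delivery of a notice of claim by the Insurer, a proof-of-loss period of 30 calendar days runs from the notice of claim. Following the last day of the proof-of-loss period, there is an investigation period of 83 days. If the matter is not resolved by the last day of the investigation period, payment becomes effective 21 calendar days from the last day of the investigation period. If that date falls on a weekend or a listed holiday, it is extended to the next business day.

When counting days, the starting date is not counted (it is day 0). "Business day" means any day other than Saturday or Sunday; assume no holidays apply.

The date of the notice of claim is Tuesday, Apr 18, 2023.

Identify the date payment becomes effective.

The last day of the proof-of-loss period: 30 calendar days after Apr 18, 2023 is May 18, 2023.
The last day of the investigation period: May 18, 2023 + 83 days = Aug 9, 2023.
The date payment becomes effective: Aug 9, 2023 + 21 days = Aug 30, 2023. Aug 30, 2023 is a Wednesday, so no roll-forward applies.

Aug 30, 2023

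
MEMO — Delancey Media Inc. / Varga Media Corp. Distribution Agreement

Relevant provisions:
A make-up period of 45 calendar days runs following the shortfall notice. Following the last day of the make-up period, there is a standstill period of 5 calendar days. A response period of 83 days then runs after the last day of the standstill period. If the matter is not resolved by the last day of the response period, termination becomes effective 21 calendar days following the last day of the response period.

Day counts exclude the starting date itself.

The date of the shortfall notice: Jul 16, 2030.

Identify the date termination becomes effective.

Dec 17, 2030

Adding 45 calendar days to Jul 16, 2030 gives Aug 30, 2030, which is the last day of the make-up period.
The last day of the standstill period: Aug 30, 2030 + 5 days = Sep 4, 2030.
The last day of the response period: 83 calendar days after Sep 4, 2030 is Nov 26, 2030.
The date termination becomes effective: 21 calendar days after Nov 26, 2030 is Dec 17, 2030.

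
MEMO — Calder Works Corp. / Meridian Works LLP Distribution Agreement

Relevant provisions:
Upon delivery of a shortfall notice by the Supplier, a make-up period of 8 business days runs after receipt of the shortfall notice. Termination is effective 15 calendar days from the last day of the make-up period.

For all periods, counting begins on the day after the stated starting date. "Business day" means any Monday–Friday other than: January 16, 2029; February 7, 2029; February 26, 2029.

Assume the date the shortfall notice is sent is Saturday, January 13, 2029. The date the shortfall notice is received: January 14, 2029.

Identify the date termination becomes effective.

The last day of the make-up period: 8 business days after Sunday, January 14, 2029, skipping weekends and the listed holiday on Jan 16 — Jan 15, Jan 17, Jan 18, Jan 19, Jan 22, Jan 23, Jan 24, Jan 25 — lands on Thursday, January 25, 2029.
The date termination becomes effective: January 25, 2029 + 15 days = February 9, 2029.

February 9, 2029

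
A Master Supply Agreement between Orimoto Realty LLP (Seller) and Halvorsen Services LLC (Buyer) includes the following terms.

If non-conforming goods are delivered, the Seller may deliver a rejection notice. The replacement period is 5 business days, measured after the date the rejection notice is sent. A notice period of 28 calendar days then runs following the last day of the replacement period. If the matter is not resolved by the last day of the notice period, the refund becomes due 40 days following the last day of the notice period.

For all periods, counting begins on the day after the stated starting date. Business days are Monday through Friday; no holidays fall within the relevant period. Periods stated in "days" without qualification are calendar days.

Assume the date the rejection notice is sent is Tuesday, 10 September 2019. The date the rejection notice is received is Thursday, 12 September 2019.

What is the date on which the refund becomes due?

The last day of the replacement period: counting 5 business days from Tuesday, 10 September 2019 (Sep 11, Sep 12, Sep 13, Sep 16, Sep 17, skipping weekends) reaches Tuesday, 17 September 2019.
The last day of the notice period: 17 September 2019 + 28 days = 15 October 2019.
The date on which the refund becomes due: 15 October 2019 + 40 days = 24 November 2019.

24 November 2019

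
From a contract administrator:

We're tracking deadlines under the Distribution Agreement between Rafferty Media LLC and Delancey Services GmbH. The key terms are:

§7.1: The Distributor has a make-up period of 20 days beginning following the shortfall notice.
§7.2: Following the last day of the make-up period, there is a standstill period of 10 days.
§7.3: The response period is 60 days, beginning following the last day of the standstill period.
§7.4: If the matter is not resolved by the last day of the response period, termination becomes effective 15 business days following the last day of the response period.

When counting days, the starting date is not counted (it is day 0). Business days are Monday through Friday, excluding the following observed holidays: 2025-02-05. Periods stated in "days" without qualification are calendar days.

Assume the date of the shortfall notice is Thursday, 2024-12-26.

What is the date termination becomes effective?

2025-04-16

Adding 20 calendar days to 2024-12-26 gives 2025-01-15, which is the last day of the make-up period.
The last day of the standstill period: 10 calendar days after 2025-01-15 is 2025-01-25.
The last day of the response period: 2025-01-25 + 60 days = 2025-03-26.
The date termination becomes effective: 15 business days after Wednesday, 2025-03-26, skipping weekends — Mar 27, Mar 28, Mar 31, Apr 1, …, Apr 14, Apr 15, Apr 16 — lands on Wednesday, 2025-04-16.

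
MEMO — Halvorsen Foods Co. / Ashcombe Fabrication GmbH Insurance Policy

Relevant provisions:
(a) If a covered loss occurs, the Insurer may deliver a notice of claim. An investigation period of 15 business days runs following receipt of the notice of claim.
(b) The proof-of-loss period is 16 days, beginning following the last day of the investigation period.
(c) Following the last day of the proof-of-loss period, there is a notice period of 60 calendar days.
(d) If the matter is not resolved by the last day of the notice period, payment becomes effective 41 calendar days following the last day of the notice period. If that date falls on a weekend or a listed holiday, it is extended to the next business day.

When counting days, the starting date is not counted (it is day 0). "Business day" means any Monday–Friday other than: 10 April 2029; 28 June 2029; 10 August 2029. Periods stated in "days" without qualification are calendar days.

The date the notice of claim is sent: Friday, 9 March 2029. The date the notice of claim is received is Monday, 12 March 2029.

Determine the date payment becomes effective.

The last day of the investigation period: 15 business days after Monday, 12 March 2029, skipping weekends — Mar 13, Mar 14, Mar 15, Mar 16, …, Mar 29, Mar 30, Apr 2 — lands on Monday, 2 April 2029.
Adding 16 calendar days to 2 April 2029 gives 18 April 2029, which is the last day of the proof-of-loss period.
Adding 60 calendar days to 18 April 2029 gives 17 June 2029, which is the last day of the notice period.
The date payment becomes effective: 41 calendar days after 17 June 2029 is 28 July 2029. That falls on a Saturday, so it rolls to the next business day, Monday, 30 July 2029.

30 July 2029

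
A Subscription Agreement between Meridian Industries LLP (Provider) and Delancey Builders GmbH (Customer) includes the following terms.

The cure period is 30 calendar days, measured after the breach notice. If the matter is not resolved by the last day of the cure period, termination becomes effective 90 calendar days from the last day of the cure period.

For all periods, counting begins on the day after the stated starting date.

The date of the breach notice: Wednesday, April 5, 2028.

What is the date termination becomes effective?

August 3, 2028

Adding 30 calendar days to April 5, 2028 gives May 5, 2028, which is the last day of the cure period.
The date termination becomes effective: May 5, 2028 + 90 days = August 3, 2028.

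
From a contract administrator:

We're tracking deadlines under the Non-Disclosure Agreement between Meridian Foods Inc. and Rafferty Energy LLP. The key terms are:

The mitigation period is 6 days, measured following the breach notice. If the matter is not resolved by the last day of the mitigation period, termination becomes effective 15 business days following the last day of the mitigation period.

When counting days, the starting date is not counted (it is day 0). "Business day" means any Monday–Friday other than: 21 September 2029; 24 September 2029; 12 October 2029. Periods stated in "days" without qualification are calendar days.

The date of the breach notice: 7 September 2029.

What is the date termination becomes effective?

Adding 6 calendar days to 7 September 2029 gives 13 September 2029, which is the last day of the mitigation period.
From Thursday, 13 September 2029, 15 business days (Sep 14, Sep 17, Sep 18, Sep 19, …, Oct 4, Oct 5, Oct 8, skipping weekends and the listed holidays on Sep 21, Sep 24) brings us to Monday, 8 October 2029, which is the date termination becomes effective.

8 October 2029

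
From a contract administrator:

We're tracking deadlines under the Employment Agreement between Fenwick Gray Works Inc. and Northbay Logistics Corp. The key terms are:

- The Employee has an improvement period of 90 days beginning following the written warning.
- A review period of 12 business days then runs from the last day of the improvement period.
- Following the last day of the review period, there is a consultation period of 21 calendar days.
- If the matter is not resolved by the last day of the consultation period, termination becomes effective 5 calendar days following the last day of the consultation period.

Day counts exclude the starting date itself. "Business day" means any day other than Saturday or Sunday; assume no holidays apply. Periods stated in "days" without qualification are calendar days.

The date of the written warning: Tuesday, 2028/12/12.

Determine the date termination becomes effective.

2029/04/23

Adding 90 calendar days to 2028/12/12 gives 2029/03/12, which is the last day of the improvement period.
From Monday, 2029/03/12, 12 business days (Mar 13, Mar 14, Mar 15, Mar 16, …, Mar 26, Mar 27, Mar 28, skipping weekends) brings us to Wednesday, 2029/03/28, which is the last day of the review period.
The last day of the consultation period: 21 calendar days after 2029/03/28 is 2029/04/18.
Adding 5 calendar days to 2029/04/18 gives 2029/04/23, which is the date termination becomes effective.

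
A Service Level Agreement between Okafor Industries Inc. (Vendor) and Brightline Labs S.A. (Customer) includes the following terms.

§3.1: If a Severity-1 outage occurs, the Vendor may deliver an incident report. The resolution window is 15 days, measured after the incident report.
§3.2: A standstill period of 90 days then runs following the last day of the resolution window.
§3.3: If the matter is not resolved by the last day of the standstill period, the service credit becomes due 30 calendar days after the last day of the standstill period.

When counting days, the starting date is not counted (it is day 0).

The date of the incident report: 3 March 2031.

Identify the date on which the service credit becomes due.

The last day of the resolution window: 3 March 2031 + 15 days = 18 March 2031.
The last day of the standstill period: 90 calendar days after 18 March 2031 is 16 June 2031.
Adding 30 calendar days to 16 June 2031 gives 16 July 2031, which is the date on which the service credit becomes due.

16 July 2031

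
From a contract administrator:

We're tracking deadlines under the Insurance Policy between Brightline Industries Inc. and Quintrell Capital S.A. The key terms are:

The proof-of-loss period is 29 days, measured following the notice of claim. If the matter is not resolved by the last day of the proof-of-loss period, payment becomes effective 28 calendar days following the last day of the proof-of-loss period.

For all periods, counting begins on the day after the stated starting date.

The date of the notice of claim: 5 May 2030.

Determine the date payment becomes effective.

The last day of the proof-of-loss period: 29 calendar days after 5 May 2030 is 3 June 2030.
The date payment becomes effective: 28 calendar days after 3 June 2030 is 1 July 2030.

1 July 2030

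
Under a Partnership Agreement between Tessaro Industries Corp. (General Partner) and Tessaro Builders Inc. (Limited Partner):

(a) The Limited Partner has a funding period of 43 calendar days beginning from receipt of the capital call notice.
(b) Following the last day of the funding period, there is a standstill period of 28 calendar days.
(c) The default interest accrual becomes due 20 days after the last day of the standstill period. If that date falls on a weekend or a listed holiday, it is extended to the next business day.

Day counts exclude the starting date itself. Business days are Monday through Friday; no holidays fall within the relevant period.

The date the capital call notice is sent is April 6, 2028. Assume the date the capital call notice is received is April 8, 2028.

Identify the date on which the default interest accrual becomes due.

July 10, 2028

Adding 43 calendar days to April 8, 2028 gives May 21, 2028, which is the last day of the funding period.
The last day of the standstill period: 28 calendar days after May 21, 2028 is June 18, 2028.
The date on which the default interest accrual becomes due: 20 calendar days after June 18, 2028 is July 8, 2028. That falls on a Saturday, so it rolls to the next business day, Monday, July 10, 2028.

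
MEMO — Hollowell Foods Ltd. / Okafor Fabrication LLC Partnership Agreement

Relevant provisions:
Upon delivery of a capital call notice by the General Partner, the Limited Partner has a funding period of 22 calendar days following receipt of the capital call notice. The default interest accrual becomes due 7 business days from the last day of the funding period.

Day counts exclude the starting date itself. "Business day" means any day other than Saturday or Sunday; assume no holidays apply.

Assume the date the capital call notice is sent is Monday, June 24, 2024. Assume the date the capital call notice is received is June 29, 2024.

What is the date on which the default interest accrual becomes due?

July 30, 2024

The last day of the funding period: June 29, 2024 + 22 days = July 21, 2024.
From Sunday, July 21, 2024, 7 business days (Jul 22, Jul 23, Jul 24, Jul 25, Jul 26, Jul 29, Jul 30, skipping weekends) brings us to Tuesday, July 30, 2024, which is the date on which the default interest accrual becomes due.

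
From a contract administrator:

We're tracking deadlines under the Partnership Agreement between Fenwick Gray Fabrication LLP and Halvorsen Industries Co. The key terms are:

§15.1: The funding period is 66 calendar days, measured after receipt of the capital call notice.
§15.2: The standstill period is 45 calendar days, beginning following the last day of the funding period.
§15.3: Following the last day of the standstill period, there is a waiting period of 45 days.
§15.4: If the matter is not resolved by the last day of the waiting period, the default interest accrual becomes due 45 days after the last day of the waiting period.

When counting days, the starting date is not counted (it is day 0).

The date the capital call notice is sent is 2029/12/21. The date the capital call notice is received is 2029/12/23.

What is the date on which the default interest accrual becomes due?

Adding 66 calendar days to 2029/12/23 gives 2030/02/27, which is the last day of the funding period.
The last day of the standstill period: 45 calendar days after 2030/02/27 is 2030/04/13.
Adding 45 calendar days to 2030/04/13 gives 2030/05/28, which is the last day of the waiting period.
Adding 45 calendar days to 2030/05/28 gives 2030/07/12, which is the date on which the default interest accrual becomes due.

2030/07/12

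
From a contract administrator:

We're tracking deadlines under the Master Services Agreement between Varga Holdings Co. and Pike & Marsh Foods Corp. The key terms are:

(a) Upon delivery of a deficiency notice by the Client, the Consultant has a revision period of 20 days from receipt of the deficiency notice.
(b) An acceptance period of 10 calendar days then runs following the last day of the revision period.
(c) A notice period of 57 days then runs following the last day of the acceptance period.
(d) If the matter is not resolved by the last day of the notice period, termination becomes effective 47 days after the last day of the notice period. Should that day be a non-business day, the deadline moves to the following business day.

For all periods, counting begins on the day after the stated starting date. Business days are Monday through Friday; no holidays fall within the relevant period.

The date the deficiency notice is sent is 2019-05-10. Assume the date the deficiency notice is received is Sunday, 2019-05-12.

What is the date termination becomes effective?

2019-09-23

Adding 20 calendar days to 2019-05-12 gives 2019-06-01, which is the last day of the revision period.
Adding 10 calendar days to 2019-06-01 gives 2019-06-11, which is the last day of the acceptance period.
The last day of the notice period: 57 calendar days after 2019-06-11 is 2019-08-07.
The date termination becomes effective: 2019-08-07 + 47 days = 2019-09-23. 2019-09-23 is a Monday, so no roll-forward applies.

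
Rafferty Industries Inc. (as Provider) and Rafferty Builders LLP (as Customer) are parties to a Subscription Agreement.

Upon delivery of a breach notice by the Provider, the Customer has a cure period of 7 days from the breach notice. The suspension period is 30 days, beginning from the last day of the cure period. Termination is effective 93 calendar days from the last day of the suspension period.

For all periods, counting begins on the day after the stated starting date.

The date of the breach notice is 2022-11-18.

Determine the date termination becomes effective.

The last day of the cure period: 7 calendar days after 2022-11-18 is 2022-11-25.
Adding 30 calendar days to 2022-11-25 gives 2022-12-25, which is the last day of the suspension period.
Adding 93 calendar days to 2022-12-25 gives 2023-03-28, which is the date termination becomes effective.

2023-03-28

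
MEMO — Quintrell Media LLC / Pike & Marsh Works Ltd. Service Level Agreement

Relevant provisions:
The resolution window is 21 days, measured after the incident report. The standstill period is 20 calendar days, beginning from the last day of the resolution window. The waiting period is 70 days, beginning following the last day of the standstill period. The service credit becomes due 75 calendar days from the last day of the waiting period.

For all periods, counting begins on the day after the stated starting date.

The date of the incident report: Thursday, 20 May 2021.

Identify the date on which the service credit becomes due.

Adding 21 calendar days to 20 May 2021 gives 10 June 2021, which is the last day of the resolution window.
The last day of the standstill period: 10 June 2021 + 20 days = 30 June 2021.
The last day of the waiting period: 70 calendar days after 30 June 2021 is 8 September 2021.
Adding 75 calendar days to 8 September 2021 gives 22 November 2021, which is the date on which the service credit becomes due.

22 November 2021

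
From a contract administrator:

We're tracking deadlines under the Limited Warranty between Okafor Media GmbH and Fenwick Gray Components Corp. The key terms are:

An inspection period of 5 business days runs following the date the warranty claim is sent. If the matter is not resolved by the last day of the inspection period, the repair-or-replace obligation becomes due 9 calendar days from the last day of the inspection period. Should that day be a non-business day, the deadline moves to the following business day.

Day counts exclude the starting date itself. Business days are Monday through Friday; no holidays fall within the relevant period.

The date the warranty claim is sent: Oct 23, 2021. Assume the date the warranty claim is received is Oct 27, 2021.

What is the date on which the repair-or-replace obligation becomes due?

The last day of the inspection period: 5 business days after Saturday, Oct 23, 2021, skipping weekends — Oct 25, Oct 26, Oct 27, Oct 28, Oct 29 — lands on Friday, Oct 29, 2021.
Adding 9 calendar days to Oct 29, 2021 gives Nov 7, 2021, which is the date on which the repair-or-replace obligation becomes due. That falls on a Sunday, so it rolls to the next business day, Monday, Nov 8, 2021.

Nov 8, 2021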